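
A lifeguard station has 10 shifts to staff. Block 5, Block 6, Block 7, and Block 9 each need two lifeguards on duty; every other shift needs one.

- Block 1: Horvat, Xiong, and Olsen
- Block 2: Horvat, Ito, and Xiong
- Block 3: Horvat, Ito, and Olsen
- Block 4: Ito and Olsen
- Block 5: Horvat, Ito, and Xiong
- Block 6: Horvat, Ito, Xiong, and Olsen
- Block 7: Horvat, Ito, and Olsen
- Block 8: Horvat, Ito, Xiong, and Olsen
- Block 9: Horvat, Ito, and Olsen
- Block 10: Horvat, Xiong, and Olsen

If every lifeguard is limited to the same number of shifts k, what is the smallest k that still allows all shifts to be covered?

With 4 lifeguards and 14 worker-slots to fill, someone must work at least ⌈14/4⌉ = 4 shifts, so k ≥ 4.
k = 4 works: Block 1→Horvat, Block 2→Horvat, Block 3→Horvat, Block 4→Ito, Block 5→Horvat+Ito, Block 6→Xiong+Olsen, Block 7→Ito+Olsen, Block 8→Xiong, Block 9→Ito+Olsen, Block 10→Xiong.
Loads: Horvat 4, Ito 4, Xiong 3, Olsen 3 — all ≤ 4.

4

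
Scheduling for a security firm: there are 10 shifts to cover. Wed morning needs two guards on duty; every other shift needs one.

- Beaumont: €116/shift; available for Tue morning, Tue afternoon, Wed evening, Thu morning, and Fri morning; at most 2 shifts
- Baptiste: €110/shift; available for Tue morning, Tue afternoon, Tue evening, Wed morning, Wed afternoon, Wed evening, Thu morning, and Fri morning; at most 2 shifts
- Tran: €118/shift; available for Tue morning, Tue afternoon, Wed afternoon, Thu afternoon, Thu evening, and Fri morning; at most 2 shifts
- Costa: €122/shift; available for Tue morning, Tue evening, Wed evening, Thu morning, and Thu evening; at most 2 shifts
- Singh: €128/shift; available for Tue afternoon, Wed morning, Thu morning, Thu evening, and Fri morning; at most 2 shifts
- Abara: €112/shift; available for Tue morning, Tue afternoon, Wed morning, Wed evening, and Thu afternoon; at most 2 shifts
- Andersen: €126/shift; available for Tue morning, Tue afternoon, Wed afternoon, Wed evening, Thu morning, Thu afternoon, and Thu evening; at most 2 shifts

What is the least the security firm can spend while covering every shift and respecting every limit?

€1282

Picking the cheapest available guard for each shift independently would cost €1222, but that ignores the shift limits.
An optimal schedule: Tue morning→Costa, Tue afternoon→Andersen, Tue evening→Baptiste, Wed morning→Baptiste+Abara, Wed afternoon→Tran, Wed evening→Beaumont, Thu morning→Costa, Thu afternoon→Abara, Thu evening→Tran, Fri morning→Beaumont.
Total: 122 + 126 + 110 + 110 + 112 + 118 + 116 + 122 + 112 + 118 + 116 = €1282.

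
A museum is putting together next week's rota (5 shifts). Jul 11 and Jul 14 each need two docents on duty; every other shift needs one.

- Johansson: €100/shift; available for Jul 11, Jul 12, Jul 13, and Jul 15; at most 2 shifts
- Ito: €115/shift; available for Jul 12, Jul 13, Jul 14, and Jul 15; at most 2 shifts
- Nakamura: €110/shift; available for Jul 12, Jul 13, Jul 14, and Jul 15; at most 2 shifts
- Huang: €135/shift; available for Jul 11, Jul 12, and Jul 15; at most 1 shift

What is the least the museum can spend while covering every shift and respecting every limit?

€785

Jul 11 can only be covered by Johansson and Huang, so that assignment is forced.
Jul 14 can only be covered by Ito and Nakamura, so that assignment is forced.
Picking the cheapest available docent for each shift independently would cost €760, but that ignores the shift limits.
An optimal schedule: Jul 11→Johansson+Huang, Jul 12→Ito, Jul 13→Johansson, Jul 14→Ito+Nakamura, Jul 15→Nakamura.
Total: 100 + 135 + 115 + 100 + 115 + 110 + 110 = €785.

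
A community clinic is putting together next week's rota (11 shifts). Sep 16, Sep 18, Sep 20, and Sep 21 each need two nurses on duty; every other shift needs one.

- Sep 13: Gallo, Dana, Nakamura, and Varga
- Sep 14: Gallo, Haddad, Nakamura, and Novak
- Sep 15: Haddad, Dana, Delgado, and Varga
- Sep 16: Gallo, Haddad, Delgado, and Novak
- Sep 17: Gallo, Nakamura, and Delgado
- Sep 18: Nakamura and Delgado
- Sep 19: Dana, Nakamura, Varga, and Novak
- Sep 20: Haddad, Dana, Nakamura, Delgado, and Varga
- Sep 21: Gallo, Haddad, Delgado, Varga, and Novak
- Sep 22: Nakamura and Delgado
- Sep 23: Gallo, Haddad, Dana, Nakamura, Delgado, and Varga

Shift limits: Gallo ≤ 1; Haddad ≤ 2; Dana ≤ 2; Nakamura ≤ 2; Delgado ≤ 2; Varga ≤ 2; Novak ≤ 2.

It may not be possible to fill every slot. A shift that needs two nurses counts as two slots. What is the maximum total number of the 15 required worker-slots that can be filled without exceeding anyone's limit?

13

Total capacity across all nurses is 1+2+2+2+2+2+2 = 13, and 15 slots are needed, so at most 13 can be filled.
An assignment achieving 13: Sep 13→Dana, Sep 14→Haddad, Sep 15→Haddad, Sep 16→Delgado+Novak, Sep 17→Gallo, Sep 18→Nakamura+Delgado, Sep 19→Dana, Sep 20→Varga, Sep 21→Varga+Novak, Sep 22→Nakamura.
Loads: Gallo 1/1, Haddad 2/2, Dana 2/2, Nakamura 2/2, Delgado 2/2, Varga 2/2, Novak 2/2.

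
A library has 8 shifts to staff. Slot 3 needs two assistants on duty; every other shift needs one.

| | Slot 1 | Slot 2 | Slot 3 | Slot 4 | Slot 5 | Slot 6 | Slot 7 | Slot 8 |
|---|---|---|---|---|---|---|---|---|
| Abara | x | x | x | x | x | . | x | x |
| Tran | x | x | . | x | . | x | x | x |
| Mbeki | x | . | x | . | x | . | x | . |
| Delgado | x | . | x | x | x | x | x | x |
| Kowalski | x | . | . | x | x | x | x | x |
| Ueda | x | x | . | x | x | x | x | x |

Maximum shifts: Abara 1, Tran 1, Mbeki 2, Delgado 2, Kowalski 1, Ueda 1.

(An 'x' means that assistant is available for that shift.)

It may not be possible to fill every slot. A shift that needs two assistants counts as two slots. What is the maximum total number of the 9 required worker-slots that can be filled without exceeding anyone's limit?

8

Total capacity across all assistants is 1+1+2+2+1+1 = 8, and 9 slots are needed, so at most 8 can be filled.
An assignment achieving 8: Slot 1→Ueda, Slot 2→Abara, Slot 3→Mbeki+Delgado, Slot 4→Delgado, Slot 5→Mbeki, Slot 6→Tran, Slot 8→Kowalski.
Loads: Abara 1/1, Tran 1/1, Mbeki 2/2, Delgado 2/2, Kowalski 1/1, Ueda 1/1.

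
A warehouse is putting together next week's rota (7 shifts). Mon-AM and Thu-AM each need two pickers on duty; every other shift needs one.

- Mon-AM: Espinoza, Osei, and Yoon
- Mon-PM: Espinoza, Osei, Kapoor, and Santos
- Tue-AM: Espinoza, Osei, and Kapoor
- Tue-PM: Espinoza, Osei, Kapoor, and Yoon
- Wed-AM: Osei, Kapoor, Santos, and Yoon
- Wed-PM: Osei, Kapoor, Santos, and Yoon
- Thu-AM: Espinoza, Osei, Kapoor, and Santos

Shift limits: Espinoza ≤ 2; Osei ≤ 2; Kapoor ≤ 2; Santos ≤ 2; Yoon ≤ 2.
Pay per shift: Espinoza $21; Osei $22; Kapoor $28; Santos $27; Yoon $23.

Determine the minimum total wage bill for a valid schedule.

$214

Picking the cheapest available picker for each shift independently would cost $193, but that ignores the shift limits.
An optimal schedule: Mon-AM→Espinoza+Osei, Mon-PM→Osei, Tue-AM→Espinoza, Tue-PM→Yoon, Wed-AM→Yoon, Wed-PM→Santos, Thu-AM→Santos+Kapoor.
Total: 21 + 22 + 22 + 21 + 23 + 23 + 27 + 27 + 28 = $214.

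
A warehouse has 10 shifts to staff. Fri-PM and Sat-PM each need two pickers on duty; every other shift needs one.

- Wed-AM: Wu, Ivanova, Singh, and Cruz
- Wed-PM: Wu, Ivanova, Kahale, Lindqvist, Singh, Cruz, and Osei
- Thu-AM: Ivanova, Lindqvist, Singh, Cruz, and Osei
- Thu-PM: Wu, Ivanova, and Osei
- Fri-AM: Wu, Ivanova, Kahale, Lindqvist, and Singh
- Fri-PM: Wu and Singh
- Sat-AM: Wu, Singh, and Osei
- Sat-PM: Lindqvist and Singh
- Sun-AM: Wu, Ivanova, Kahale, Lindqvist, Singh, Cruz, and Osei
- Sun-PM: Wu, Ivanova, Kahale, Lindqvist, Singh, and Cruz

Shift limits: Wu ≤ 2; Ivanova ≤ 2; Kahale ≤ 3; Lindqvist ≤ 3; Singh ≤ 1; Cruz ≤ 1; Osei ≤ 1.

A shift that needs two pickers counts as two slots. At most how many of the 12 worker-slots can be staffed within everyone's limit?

Total capacity across all pickers is 2+2+3+3+1+1+1 = 13, and 12 slots are needed, so at most 12 can be filled.
Shifts {Fri-PM, Sat-PM} need 4 slots but only Wu, Lindqvist, and Singh are available for them, supplying at most 3 — so at least 1 slot must go unfilled.
An assignment achieving 11: Wed-AM→Ivanova, Wed-PM→Kahale, Thu-AM→Ivanova, Thu-PM→Wu, Fri-AM→Kahale, Fri-PM→Wu+Singh, Sat-AM→Osei, Sat-PM→Lindqvist, Sun-AM→Lindqvist, Sun-PM→Kahale.
Loads: Wu 2/2, Ivanova 2/2, Kahale 3/3, Lindqvist 2/3, Singh 1/1, Cruz 0/1, Osei 1/1.

11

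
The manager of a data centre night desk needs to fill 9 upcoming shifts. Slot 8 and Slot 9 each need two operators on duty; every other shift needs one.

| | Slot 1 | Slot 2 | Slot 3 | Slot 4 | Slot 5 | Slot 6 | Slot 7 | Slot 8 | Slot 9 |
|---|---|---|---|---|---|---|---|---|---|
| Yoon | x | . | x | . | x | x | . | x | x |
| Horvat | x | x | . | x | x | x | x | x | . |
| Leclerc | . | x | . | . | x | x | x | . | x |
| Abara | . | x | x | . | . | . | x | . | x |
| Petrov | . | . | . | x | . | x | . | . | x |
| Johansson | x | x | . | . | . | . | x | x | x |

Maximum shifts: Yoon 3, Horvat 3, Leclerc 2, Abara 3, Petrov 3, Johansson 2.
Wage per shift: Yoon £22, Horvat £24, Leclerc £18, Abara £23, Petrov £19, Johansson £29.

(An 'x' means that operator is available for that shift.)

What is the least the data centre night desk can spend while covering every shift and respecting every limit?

Picking the cheapest available operator for each shift independently would cost £218, but that ignores the shift limits.
An optimal schedule: Slot 1→Yoon, Slot 2→Leclerc, Slot 3→Yoon, Slot 4→Petrov, Slot 5→Leclerc, Slot 6→Petrov, Slot 7→Abara, Slot 8→Yoon+Horvat, Slot 9→Petrov+Abara.
Total: 22 + 18 + 22 + 19 + 18 + 19 + 23 + 22 + 24 + 19 + 23 = £229.

£229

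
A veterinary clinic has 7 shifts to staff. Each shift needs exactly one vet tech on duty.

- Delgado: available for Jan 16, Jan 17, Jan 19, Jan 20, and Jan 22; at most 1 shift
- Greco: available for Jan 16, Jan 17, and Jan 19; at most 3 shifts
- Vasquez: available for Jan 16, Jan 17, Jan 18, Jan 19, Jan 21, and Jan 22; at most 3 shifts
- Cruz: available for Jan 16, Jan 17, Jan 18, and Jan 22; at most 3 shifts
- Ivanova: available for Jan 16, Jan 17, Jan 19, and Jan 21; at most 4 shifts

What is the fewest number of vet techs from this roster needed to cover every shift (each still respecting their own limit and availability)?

7 slots to fill and no one can take more than 4, so at least ⌈7/4⌉ = 2 vet techs are needed.
No set of 2 vet techs can cover every shift (each such set leaves at least one shift with no one available or exceeds a cap).
Delgado, Greco, and Vasquez alone can cover everything: Jan 16→Greco, Jan 17→Greco, Jan 18→Vasquez, Jan 19→Greco, Jan 20→Delgado, Jan 21→Vasquez, Jan 22→Vasquez.

3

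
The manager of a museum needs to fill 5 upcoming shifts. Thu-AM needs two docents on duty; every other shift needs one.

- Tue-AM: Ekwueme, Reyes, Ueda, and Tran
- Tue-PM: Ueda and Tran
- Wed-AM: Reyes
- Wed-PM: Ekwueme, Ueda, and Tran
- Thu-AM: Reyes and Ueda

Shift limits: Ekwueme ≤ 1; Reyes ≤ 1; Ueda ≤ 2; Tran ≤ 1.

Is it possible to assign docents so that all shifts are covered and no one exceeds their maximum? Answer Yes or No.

Shifts {Wed-AM, Thu-AM} need 3 worker-slots in total, but the docents available for any of those shifts (Reyes and Ueda) can supply at most 2 among them. So no valid schedule exists.

No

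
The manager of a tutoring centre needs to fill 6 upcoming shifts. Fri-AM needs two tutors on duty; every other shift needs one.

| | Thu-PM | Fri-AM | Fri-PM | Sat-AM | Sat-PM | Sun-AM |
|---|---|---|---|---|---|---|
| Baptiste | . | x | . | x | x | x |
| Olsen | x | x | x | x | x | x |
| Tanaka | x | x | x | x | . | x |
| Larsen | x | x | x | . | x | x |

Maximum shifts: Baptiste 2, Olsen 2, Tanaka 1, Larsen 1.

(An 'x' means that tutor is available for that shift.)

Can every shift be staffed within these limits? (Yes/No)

No

Total capacity is 2+2+1+1 = 6 but 7 worker-slots are needed — infeasible.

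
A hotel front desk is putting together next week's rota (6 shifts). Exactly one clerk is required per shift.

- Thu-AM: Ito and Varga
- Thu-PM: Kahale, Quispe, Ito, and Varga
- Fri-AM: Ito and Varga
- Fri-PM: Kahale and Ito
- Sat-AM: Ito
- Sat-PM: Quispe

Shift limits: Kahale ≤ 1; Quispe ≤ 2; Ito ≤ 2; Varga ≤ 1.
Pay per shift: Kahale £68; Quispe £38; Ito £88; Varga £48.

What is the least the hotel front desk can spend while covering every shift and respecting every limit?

£368

Sat-AM can only be covered by Ito, so that assignment is forced.
Sat-PM can only be covered by Quispe, so that assignment is forced.
Picking the cheapest available clerk for each shift independently would cost £328, but that ignores the shift limits.
An optimal schedule: Thu-AM→Ito, Thu-PM→Quispe, Fri-AM→Varga, Fri-PM→Kahale, Sat-AM→Ito, Sat-PM→Quispe.
Total: 88 + 38 + 48 + 68 + 88 + 38 = £368.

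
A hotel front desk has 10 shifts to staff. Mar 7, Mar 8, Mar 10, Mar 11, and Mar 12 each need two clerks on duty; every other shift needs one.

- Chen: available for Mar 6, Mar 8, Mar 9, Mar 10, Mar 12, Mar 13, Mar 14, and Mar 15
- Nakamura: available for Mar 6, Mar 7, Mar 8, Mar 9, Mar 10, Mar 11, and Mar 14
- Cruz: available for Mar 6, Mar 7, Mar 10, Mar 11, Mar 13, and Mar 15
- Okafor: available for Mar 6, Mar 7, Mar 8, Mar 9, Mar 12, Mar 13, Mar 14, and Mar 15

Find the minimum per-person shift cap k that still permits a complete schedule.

With 4 clerks and 15 worker-slots to fill, someone must work at least ⌈15/4⌉ = 4 shifts, so k ≥ 4.
k = 4 works: Mar 6→Okafor, Mar 7→Nakamura+Cruz, Mar 8→Chen+Nakamura, Mar 9→Chen, Mar 10→Chen+Nakamura, Mar 11→Nakamura+Cruz, Mar 12→Chen+Okafor, Mar 13→Cruz, Mar 14→Okafor, Mar 15→Cruz.
Loads: Chen 4, Nakamura 4, Cruz 4, Okafor 3 — all ≤ 4.

4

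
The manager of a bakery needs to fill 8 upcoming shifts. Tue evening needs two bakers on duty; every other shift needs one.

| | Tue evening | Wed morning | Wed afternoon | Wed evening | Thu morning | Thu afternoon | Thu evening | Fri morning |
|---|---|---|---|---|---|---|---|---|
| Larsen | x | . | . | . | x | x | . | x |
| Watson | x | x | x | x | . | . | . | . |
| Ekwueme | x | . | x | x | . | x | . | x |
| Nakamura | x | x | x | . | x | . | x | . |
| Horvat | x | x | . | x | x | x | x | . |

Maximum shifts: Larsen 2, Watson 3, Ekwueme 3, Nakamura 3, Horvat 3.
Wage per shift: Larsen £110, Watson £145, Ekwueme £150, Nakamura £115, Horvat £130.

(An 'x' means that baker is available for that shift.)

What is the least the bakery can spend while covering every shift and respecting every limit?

£1100

Picking the cheapest available baker for each shift independently would cost £1030, but that ignores the shift limits.
An optimal schedule: Tue evening→Horvat+Watson, Wed morning→Nakamura, Wed afternoon→Nakamura, Wed evening→Horvat, Thu morning→Larsen, Thu afternoon→Horvat, Thu evening→Nakamura, Fri morning→Larsen.
Total: 130 + 145 + 115 + 115 + 130 + 110 + 130 + 115 + 110 = £1100.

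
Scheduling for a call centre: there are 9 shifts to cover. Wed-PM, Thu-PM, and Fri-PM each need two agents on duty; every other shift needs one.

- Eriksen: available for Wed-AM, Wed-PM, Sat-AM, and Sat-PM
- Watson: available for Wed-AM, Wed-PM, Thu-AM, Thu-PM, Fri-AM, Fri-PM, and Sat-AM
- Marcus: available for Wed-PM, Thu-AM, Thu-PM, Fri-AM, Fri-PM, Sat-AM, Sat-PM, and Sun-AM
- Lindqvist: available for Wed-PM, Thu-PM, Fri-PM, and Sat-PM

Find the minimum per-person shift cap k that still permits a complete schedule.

With 4 agents and 12 worker-slots to fill, someone must work at least ⌈12/4⌉ = 3 shifts, so k ≥ 3.
k = 3 works: Wed-AM→Eriksen, Wed-PM→Eriksen+Lindqvist, Thu-AM→Watson, Thu-PM→Watson+Marcus, Fri-AM→Watson, Fri-PM→Marcus+Lindqvist, Sat-AM→Eriksen, Sat-PM→Lindqvist, Sun-AM→Marcus.
Loads: Eriksen 3, Watson 3, Marcus 3, Lindqvist 3 — all ≤ 3.

3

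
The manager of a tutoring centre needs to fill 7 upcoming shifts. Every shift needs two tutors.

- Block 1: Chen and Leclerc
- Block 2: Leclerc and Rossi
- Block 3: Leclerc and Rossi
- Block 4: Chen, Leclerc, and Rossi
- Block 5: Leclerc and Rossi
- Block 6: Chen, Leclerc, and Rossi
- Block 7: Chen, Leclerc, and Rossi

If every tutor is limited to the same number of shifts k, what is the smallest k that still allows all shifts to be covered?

With 3 tutors and 14 worker-slots to fill, someone must work at least ⌈14/3⌉ = 5 shifts, so k ≥ 5.
k = 5 works: Block 1→Chen+Leclerc, Block 2→Leclerc+Rossi, Block 3→Leclerc+Rossi, Block 4→Chen+Leclerc, Block 5→Leclerc+Rossi, Block 6→Chen+Rossi, Block 7→Chen+Rossi.
Loads: Chen 4, Leclerc 5, Rossi 5 — all ≤ 5.

5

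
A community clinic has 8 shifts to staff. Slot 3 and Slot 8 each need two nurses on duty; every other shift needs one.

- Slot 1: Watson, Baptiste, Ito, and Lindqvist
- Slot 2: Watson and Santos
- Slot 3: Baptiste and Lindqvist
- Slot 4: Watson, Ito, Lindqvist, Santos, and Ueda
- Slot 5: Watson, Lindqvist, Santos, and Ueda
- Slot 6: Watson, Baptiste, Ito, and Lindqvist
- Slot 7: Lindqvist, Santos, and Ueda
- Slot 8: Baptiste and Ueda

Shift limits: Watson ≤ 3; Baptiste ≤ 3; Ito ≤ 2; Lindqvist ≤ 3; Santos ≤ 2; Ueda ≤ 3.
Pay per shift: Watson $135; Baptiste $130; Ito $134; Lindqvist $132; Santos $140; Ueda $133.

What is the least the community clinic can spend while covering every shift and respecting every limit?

$1320

Slot 3 can only be covered by Baptiste and Lindqvist, so that assignment is forced.
Slot 8 can only be covered by Baptiste and Ueda, so that assignment is forced.
Picking the cheapest available nurse for each shift independently would cost $1316, but that ignores the shift limits.
An optimal schedule: Slot 1→Baptiste, Slot 2→Watson, Slot 3→Baptiste+Lindqvist, Slot 4→Ueda, Slot 5→Ueda, Slot 6→Lindqvist, Slot 7→Lindqvist, Slot 8→Baptiste+Ueda.
Total: 130 + 135 + 130 + 132 + 133 + 133 + 132 + 132 + 130 + 133 = $1320.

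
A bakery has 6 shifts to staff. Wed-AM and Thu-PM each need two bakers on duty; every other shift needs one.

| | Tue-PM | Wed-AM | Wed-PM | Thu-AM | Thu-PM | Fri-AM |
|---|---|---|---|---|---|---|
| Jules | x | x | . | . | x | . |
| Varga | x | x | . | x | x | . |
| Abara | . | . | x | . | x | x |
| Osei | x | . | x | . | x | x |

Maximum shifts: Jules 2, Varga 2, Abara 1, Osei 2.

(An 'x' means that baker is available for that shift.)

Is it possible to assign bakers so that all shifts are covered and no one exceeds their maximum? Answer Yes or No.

Total capacity is 2+2+1+2 = 7 but 8 worker-slots are needed — infeasible.

No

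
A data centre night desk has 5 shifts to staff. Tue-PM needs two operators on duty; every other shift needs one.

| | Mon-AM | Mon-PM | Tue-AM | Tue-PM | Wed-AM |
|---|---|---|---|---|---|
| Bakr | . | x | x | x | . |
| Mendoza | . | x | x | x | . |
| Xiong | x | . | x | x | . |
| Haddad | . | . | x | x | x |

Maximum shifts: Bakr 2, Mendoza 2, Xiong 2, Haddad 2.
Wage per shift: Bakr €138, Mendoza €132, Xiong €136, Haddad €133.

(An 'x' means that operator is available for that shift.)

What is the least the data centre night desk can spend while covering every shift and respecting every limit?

Mon-AM can only be covered by Xiong, so that assignment is forced.
Wed-AM can only be covered by Haddad, so that assignment is forced.
Picking the cheapest available operator for each shift independently would cost €798, but that ignores the shift limits.
An optimal schedule: Mon-AM→Xiong, Mon-PM→Mendoza, Tue-AM→Mendoza, Tue-PM→Haddad+Xiong, Wed-AM→Haddad.
Total: 136 + 132 + 132 + 133 + 136 + 133 = €802.

€802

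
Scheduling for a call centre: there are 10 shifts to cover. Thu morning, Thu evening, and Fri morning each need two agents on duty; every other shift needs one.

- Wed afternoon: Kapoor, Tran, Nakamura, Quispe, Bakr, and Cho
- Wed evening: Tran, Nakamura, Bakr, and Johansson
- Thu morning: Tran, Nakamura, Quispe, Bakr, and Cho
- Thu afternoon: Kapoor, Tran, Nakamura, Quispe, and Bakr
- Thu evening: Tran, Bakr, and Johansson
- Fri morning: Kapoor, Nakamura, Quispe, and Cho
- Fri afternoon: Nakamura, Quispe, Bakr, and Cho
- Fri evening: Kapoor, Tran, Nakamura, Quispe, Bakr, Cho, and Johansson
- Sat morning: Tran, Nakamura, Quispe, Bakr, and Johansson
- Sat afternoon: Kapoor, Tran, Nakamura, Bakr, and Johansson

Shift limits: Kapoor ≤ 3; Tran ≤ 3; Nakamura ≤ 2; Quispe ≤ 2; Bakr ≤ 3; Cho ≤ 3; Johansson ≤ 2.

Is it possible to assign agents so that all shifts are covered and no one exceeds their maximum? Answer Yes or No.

One valid schedule: Wed afternoon→Kapoor, Wed evening→Tran, Thu morning→Bakr+Cho, Thu afternoon→Kapoor, Thu evening→Tran+Bakr, Fri morning→Nakamura+Quispe, Fri afternoon→Nakamura, Fri evening→Quispe, Sat morning→Tran, Sat afternoon→Kapoor.
Loads: Kapoor 3/3, Tran 3/3, Nakamura 2/2, Quispe 2/2, Bakr 2/3, Cho 1/3, Johansson 0/2 — all within limits.

Yes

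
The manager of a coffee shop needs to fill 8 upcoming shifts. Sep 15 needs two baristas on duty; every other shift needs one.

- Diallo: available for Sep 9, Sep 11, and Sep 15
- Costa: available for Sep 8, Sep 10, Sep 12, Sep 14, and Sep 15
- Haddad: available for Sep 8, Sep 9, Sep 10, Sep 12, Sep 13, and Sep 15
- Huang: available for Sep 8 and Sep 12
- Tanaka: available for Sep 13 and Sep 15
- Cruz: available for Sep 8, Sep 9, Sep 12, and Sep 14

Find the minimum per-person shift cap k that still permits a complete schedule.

2

With 6 baristas and 9 worker-slots to fill, someone must work at least ⌈9/6⌉ = 2 shifts, so k ≥ 2.
k = 2 works: Sep 8→Huang, Sep 9→Diallo, Sep 10→Costa, Sep 11→Diallo, Sep 12→Huang, Sep 13→Haddad, Sep 14→Costa, Sep 15→Haddad+Tanaka.
Loads: Diallo 2, Costa 2, Haddad 2, Huang 2, Tanaka 1, Cruz 0 — all ≤ 2.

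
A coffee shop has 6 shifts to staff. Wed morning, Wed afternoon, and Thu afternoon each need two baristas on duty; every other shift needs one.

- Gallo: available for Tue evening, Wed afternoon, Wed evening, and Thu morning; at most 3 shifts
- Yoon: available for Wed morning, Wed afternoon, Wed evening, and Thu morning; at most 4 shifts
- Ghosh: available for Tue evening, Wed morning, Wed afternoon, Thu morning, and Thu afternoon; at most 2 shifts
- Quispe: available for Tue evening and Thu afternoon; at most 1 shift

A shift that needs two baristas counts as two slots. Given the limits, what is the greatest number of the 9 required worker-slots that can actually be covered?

9

Total capacity across all baristas is 3+4+2+1 = 10, and 9 slots are needed, so at most 9 can be filled.
An assignment achieving 9: Tue evening→Gallo, Wed morning→Yoon+Ghosh, Wed afternoon→Gallo+Yoon, Wed evening→Gallo, Thu morning→Yoon, Thu afternoon→Ghosh+Quispe.
Loads: Gallo 3/3, Yoon 3/4, Ghosh 2/2, Quispe 1/1.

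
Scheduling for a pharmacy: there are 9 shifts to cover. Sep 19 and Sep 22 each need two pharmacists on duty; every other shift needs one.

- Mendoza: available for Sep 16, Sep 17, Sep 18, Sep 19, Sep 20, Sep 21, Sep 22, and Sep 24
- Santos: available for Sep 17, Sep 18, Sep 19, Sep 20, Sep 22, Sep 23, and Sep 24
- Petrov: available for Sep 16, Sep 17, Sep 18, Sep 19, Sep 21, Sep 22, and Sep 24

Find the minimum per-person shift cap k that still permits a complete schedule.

With 3 pharmacists and 11 worker-slots to fill, someone must work at least ⌈11/3⌉ = 4 shifts, so k ≥ 4.
k = 4 works: Sep 16→Mendoza, Sep 17→Mendoza, Sep 18→Santos, Sep 19→Santos+Petrov, Sep 20→Mendoza, Sep 21→Mendoza, Sep 22→Santos+Petrov, Sep 23→Santos, Sep 24→Petrov.
Loads: Mendoza 4, Santos 4, Petrov 3 — all ≤ 4.

4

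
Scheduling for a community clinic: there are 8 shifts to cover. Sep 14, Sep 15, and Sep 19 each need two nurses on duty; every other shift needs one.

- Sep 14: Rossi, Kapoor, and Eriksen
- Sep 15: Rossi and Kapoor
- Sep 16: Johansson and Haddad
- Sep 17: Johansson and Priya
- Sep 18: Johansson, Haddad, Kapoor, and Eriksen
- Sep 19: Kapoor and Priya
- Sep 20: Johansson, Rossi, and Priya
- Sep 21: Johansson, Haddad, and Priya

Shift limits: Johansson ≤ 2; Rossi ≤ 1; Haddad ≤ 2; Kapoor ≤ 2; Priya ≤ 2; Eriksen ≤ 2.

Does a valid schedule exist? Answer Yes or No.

No

Total capacity is 11 and 11 slots are needed, so capacity alone doesn't rule it out.
Shifts {Sep 14, Sep 15, Sep 19} need 6 worker-slots in total, but the nurses available for any of those shifts (Rossi, Kapoor, Priya, and Eriksen) can supply at most 5 among them. So no valid schedule exists.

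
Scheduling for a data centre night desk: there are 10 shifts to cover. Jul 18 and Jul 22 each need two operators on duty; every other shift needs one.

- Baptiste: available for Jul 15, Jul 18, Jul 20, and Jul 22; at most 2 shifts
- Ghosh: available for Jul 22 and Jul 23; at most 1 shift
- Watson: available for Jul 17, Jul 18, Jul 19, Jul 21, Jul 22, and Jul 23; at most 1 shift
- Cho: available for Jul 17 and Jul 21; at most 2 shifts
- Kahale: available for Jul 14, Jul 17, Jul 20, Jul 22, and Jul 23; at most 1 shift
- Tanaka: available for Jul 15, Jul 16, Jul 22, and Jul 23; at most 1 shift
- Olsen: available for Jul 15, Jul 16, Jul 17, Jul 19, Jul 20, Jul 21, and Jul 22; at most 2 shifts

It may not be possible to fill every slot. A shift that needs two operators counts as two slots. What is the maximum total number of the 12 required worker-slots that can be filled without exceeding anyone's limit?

Total capacity across all operators is 2+1+1+2+1+1+2 = 10, and 12 slots are needed, so at most 10 can be filled.
An assignment achieving 10: Jul 14→Kahale, Jul 15→Baptiste, Jul 16→Tanaka, Jul 17→Cho, Jul 18→Baptiste+Watson, Jul 19→Olsen, Jul 20→Olsen, Jul 21→Cho, Jul 23→Ghosh.
Loads: Baptiste 2/2, Ghosh 1/1, Watson 1/1, Cho 2/2, Kahale 1/1, Tanaka 1/1, Olsen 2/2.

10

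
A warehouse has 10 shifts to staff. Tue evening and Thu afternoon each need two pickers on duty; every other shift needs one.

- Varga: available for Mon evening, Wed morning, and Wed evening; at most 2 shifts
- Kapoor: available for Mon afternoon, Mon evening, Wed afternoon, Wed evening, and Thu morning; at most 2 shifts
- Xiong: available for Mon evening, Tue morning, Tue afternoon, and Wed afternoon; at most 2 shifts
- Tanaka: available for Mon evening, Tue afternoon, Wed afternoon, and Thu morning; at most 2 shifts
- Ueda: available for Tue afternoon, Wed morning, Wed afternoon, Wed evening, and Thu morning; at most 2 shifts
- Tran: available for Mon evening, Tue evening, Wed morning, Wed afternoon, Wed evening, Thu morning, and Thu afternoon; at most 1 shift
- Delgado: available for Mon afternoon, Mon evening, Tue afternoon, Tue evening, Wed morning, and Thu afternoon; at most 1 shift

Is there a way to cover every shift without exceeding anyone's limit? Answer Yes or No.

Total capacity is 12 and 12 slots are needed, so capacity alone doesn't rule it out.
Shifts {Tue evening, Thu afternoon} need 4 worker-slots in total, but the pickers available for any of those shifts (Tran and Delgado) can supply at most 2 among them. So no valid schedule exists.

No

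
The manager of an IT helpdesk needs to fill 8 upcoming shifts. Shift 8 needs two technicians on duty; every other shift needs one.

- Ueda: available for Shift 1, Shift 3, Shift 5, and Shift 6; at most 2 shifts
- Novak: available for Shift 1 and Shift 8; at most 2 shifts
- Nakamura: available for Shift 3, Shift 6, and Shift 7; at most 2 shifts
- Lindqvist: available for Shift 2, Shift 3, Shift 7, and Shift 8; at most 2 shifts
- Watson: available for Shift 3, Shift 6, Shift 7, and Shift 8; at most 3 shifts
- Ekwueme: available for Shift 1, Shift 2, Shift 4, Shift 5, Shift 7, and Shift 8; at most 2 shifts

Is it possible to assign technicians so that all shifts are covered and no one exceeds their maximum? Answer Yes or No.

Shift 4 can only be covered by Ekwueme, so that assignment is forced.
One valid schedule: Shift 1→Ueda, Shift 2→Lindqvist, Shift 3→Nakamura, Shift 4→Ekwueme, Shift 5→Ueda, Shift 6→Nakamura, Shift 7→Lindqvist, Shift 8→Novak+Watson.
Loads: Ueda 2/2, Novak 1/2, Nakamura 2/2, Lindqvist 2/2, Watson 1/3, Ekwueme 1/2 — all within limits.

Yes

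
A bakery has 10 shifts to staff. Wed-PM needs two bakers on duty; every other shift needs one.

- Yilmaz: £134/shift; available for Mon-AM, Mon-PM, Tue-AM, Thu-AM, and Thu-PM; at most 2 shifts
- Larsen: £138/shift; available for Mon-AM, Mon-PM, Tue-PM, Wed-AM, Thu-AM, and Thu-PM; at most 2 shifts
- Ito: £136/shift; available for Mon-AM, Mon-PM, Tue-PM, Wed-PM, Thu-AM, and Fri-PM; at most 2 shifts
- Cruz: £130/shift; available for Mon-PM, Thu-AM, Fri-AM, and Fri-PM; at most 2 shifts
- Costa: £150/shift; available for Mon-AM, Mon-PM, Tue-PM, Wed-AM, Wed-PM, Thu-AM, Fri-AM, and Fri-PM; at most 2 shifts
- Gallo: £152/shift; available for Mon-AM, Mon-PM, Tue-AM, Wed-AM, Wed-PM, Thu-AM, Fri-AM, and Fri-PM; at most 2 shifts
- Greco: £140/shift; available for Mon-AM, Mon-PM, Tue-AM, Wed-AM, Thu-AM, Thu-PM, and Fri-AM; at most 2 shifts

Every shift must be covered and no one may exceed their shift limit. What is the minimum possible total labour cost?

£1506

Picking the cheapest available baker for each shift independently would cost £1482, but that ignores the shift limits.
An optimal schedule: Mon-AM→Larsen, Mon-PM→Greco, Tue-AM→Yilmaz, Tue-PM→Ito, Wed-AM→Larsen, Wed-PM→Ito+Costa, Thu-AM→Greco, Thu-PM→Yilmaz, Fri-AM→Cruz, Fri-PM→Cruz.
Total: 138 + 140 + 134 + 136 + 138 + 136 + 150 + 140 + 134 + 130 + 130 = £1506.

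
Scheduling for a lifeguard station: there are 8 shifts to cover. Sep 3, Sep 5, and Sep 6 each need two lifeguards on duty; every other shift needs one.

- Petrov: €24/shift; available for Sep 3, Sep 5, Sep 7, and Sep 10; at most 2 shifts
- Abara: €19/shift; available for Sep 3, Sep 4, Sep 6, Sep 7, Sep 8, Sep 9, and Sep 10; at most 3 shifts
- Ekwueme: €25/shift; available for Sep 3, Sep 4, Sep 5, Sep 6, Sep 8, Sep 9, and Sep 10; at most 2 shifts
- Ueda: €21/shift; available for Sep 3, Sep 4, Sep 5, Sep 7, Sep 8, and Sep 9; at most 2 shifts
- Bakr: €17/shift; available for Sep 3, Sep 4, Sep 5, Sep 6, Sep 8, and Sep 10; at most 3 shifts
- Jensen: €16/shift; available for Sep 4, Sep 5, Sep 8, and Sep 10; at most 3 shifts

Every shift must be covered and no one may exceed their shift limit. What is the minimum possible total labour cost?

€198

Picking the cheapest available lifeguard for each shift independently would cost €191, but that ignores the shift limits.
An optimal schedule: Sep 3→Bakr+Ueda, Sep 4→Jensen, Sep 5→Bakr+Ueda, Sep 6→Bakr+Abara, Sep 7→Abara, Sep 8→Jensen, Sep 9→Abara, Sep 10→Jensen.
Total: 17 + 21 + 16 + 17 + 21 + 17 + 19 + 19 + 16 + 19 + 16 = €198.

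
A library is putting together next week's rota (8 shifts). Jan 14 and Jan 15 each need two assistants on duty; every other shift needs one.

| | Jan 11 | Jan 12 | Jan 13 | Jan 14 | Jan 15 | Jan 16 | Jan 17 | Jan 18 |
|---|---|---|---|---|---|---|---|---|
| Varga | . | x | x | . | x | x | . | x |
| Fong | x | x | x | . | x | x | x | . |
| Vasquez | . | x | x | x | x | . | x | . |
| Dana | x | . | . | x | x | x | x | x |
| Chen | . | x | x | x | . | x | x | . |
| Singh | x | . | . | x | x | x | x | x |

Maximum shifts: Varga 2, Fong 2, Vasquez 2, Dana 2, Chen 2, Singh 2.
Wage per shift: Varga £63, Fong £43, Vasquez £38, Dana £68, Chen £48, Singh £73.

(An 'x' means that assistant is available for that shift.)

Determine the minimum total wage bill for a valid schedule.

£520

Picking the cheapest available assistant for each shift independently would cost £430, but that ignores the shift limits.
An optimal schedule: Jan 11→Fong, Jan 12→Vasquez, Jan 13→Vasquez, Jan 14→Chen+Dana, Jan 15→Varga+Dana, Jan 16→Fong, Jan 17→Chen, Jan 18→Varga.
Total: 43 + 38 + 38 + 48 + 68 + 63 + 68 + 43 + 48 + 63 = £520.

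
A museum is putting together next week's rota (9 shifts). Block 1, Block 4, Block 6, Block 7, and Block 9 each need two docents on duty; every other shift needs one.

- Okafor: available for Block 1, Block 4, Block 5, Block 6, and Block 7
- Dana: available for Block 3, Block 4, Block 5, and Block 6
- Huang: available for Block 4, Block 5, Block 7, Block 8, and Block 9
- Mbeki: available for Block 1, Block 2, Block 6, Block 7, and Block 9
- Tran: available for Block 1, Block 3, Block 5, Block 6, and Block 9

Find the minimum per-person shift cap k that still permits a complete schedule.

3

With 5 docents and 14 worker-slots to fill, someone must work at least ⌈14/5⌉ = 3 shifts, so k ≥ 3.
k = 3 works: Block 1→Okafor+Mbeki, Block 2→Mbeki, Block 3→Dana, Block 4→Okafor+Dana, Block 5→Tran, Block 6→Dana+Tran, Block 7→Okafor+Huang, Block 8→Huang, Block 9→Huang+Mbeki.
Loads: Okafor 3, Dana 3, Huang 3, Mbeki 3, Tran 2 — all ≤ 3.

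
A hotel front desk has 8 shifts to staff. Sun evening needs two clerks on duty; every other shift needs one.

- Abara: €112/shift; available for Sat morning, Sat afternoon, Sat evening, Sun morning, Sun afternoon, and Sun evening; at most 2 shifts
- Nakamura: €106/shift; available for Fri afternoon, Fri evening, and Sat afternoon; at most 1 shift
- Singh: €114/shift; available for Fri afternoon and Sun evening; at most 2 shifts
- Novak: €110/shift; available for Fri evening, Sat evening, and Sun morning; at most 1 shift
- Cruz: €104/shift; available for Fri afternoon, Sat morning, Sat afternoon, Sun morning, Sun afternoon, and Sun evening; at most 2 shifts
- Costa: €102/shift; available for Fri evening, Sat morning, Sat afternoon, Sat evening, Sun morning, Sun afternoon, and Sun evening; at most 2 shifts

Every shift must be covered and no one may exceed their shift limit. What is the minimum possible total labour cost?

€966

Picking the cheapest available clerk for each shift independently would cost €922, but that ignores the shift limits.
An optimal schedule: Fri afternoon→Nakamura, Fri evening→Novak, Sat morning→Abara, Sat afternoon→Cruz, Sat evening→Abara, Sun morning→Costa, Sun afternoon→Cruz, Sun evening→Singh+Costa.
Total: 106 + 110 + 112 + 104 + 112 + 102 + 104 + 114 + 102 = €966.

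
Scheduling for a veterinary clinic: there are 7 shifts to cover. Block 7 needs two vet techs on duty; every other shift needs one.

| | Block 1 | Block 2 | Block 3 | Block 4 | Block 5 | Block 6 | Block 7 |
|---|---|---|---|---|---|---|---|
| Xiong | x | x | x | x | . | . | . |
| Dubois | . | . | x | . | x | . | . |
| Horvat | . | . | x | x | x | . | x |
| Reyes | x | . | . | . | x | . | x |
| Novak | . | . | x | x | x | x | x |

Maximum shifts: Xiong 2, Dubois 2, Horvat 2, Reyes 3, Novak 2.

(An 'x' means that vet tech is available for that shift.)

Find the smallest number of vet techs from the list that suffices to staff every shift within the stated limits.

8 slots to fill and no one can take more than 3, so at least ⌈8/3⌉ = 3 vet techs are needed.
Any 3 vet techs together have capacity at most 3+2+2 = 7 < 8 slots, so 3 can never suffice.
Xiong, Dubois, Horvat, and Novak alone can cover everything: Block 1→Xiong, Block 2→Xiong, Block 3→Dubois, Block 4→Horvat, Block 5→Dubois, Block 6→Novak, Block 7→Horvat+Novak.

4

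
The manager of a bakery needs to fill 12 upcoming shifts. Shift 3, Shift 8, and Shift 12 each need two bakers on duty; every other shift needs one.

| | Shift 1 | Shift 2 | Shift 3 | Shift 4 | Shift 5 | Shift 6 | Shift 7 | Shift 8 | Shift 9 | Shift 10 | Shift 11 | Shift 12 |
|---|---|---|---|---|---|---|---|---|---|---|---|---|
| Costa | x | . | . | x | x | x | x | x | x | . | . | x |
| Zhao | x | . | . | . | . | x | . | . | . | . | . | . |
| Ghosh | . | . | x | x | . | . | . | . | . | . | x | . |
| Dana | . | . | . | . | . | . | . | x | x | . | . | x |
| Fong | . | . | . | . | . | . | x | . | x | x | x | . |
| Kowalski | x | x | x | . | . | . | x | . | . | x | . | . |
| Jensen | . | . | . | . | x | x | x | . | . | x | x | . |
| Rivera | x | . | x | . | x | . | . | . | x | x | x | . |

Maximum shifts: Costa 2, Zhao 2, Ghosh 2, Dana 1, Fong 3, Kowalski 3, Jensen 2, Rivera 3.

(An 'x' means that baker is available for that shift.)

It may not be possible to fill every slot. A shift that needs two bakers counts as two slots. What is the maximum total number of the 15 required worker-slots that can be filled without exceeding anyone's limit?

Total capacity across all bakers is 2+2+2+1+3+3+2+3 = 18, and 15 slots are needed, so at most 15 can be filled.
Shifts {Shift 8, Shift 12} need 4 slots but only Costa and Dana are available for them, supplying at most 3 — so at least 1 slot must go unfilled.
An assignment achieving 14: Shift 1→Zhao, Shift 2→Kowalski, Shift 3→Ghosh+Kowalski, Shift 4→Ghosh, Shift 5→Jensen, Shift 6→Zhao, Shift 7→Fong, Shift 8→Costa+Dana, Shift 9→Fong, Shift 10→Fong, Shift 11→Jensen, Shift 12→Costa.
Loads: Costa 2/2, Zhao 2/2, Ghosh 2/2, Dana 1/1, Fong 3/3, Kowalski 2/3, Jensen 2/2, Rivera 0/3.

14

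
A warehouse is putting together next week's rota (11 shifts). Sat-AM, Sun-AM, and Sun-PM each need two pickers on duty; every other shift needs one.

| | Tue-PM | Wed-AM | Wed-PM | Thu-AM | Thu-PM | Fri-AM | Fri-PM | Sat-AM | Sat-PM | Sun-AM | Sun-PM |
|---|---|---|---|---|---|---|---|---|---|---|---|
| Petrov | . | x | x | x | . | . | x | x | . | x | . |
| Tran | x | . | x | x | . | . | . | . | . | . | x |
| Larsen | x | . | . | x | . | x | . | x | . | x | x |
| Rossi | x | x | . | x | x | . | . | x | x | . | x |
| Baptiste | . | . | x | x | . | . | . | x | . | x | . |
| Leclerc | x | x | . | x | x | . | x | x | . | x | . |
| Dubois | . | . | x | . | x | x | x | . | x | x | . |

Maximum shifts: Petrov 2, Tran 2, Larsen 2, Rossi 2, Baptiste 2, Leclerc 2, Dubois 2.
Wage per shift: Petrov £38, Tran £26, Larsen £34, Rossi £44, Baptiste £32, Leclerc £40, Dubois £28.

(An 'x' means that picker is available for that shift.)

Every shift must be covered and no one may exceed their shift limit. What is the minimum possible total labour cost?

£484

Picking the cheapest available picker for each shift independently would cost £414, but that ignores the shift limits.
An optimal schedule: Tue-PM→Tran, Wed-AM→Petrov, Wed-PM→Dubois, Thu-AM→Baptiste, Thu-PM→Rossi, Fri-AM→Larsen, Fri-PM→Petrov, Sat-AM→Baptiste+Leclerc, Sat-PM→Rossi, Sun-AM→Leclerc+Dubois, Sun-PM→Tran+Larsen.
Total: 26 + 38 + 28 + 32 + 44 + 34 + 38 + 32 + 40 + 44 + 40 + 28 + 26 + 34 = £484.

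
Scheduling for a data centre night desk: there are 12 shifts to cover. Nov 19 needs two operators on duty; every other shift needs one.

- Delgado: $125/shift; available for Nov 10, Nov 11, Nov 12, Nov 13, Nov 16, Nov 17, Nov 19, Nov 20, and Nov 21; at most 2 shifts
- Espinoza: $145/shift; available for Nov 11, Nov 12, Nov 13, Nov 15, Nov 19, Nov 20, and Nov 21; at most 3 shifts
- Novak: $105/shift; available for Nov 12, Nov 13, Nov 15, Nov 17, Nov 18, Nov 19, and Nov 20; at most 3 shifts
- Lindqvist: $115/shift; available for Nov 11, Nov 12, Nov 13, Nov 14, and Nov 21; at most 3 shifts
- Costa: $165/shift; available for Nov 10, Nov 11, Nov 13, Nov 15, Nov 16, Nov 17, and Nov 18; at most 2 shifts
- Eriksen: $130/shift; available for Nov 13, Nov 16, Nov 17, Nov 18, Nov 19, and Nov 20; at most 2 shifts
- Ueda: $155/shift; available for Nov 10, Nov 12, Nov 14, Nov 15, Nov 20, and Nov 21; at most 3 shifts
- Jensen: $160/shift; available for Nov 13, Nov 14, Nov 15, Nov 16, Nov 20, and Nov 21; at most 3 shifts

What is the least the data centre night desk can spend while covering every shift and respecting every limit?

Picking the cheapest available operator for each shift independently would cost $1455, but that ignores the shift limits.
An optimal schedule: Nov 10→Delgado, Nov 11→Lindqvist, Nov 12→Novak, Nov 13→Espinoza, Nov 14→Lindqvist, Nov 15→Espinoza, Nov 16→Delgado, Nov 17→Novak, Nov 18→Novak, Nov 19→Eriksen+Espinoza, Nov 20→Eriksen, Nov 21→Lindqvist.
Total: 125 + 115 + 105 + 145 + 115 + 145 + 125 + 105 + 105 + 130 + 145 + 130 + 115 = $1605.

$1605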